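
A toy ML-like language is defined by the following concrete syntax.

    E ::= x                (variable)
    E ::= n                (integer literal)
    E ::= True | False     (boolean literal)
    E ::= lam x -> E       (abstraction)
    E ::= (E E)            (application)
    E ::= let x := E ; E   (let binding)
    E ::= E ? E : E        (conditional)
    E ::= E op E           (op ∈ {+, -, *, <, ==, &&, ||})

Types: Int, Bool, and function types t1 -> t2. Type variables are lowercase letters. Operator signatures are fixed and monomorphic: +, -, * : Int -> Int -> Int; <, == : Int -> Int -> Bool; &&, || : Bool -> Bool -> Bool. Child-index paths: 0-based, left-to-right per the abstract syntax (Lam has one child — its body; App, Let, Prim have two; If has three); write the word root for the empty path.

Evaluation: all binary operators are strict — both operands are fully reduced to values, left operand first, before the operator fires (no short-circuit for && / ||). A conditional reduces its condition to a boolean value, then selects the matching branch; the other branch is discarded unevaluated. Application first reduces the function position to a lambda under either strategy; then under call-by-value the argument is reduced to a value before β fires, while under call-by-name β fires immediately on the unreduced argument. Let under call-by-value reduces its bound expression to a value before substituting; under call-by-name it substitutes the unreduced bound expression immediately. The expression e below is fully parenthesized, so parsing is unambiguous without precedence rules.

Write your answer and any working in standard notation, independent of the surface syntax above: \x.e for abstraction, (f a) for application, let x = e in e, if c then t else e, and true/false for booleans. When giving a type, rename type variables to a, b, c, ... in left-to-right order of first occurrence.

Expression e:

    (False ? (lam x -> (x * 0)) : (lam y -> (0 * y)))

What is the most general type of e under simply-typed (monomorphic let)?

Working:
  unify Bool ~ Bool
x : a
  unify a ~ Int
  unify Int ~ Int
\x._ : Int -> Int
  unify Int ~ Int
y : b
  unify b ~ Int
\y._ : Int -> Int
  unify Int -> Int ~ Int -> Int
  unify Int ~ Int
  unify Int ~ Int

Answer: Int -> Int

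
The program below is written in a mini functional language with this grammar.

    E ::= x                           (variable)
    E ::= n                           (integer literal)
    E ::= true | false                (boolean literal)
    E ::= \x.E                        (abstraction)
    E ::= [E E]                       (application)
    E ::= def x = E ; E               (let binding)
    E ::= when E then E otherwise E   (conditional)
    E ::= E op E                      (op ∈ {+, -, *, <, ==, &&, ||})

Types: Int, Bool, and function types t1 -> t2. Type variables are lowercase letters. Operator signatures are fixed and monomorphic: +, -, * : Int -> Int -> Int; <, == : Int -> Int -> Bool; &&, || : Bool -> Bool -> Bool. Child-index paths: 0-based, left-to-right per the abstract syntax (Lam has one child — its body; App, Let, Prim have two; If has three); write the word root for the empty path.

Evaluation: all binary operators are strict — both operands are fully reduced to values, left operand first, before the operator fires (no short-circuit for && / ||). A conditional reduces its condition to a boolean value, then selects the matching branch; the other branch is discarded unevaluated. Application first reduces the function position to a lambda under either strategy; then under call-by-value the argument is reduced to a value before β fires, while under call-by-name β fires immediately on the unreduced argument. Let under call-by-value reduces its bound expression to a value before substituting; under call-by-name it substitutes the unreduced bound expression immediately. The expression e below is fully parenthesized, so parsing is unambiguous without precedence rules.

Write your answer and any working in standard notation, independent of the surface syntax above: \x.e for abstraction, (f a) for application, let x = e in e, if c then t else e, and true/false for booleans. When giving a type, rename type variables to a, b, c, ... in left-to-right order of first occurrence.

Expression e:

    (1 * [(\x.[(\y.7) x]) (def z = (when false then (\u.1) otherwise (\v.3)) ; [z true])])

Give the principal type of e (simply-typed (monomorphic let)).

Working:
  unify Int ~ Int
\y._ : b -> Int
x : a
  unify b -> Int ~ a -> c
  unify b ~ a
  unify Int ~ c
_ _ : Int
\x._ : a -> Int
  unify Bool ~ Bool
\u._ : d -> Int
\v._ : e -> Int
  unify d -> Int ~ e -> Int
  unify d ~ e
  unify Int ~ Int
let z : e -> Int
z : e -> Int
  unify e -> Int ~ Bool -> f
  unify e ~ Bool
  unify Int ~ f
_ _ : Int
  unify a -> Int ~ Int -> g
  unify a ~ Int
  unify Int ~ g
_ _ : Int
  unify Int ~ Int

Answer: Int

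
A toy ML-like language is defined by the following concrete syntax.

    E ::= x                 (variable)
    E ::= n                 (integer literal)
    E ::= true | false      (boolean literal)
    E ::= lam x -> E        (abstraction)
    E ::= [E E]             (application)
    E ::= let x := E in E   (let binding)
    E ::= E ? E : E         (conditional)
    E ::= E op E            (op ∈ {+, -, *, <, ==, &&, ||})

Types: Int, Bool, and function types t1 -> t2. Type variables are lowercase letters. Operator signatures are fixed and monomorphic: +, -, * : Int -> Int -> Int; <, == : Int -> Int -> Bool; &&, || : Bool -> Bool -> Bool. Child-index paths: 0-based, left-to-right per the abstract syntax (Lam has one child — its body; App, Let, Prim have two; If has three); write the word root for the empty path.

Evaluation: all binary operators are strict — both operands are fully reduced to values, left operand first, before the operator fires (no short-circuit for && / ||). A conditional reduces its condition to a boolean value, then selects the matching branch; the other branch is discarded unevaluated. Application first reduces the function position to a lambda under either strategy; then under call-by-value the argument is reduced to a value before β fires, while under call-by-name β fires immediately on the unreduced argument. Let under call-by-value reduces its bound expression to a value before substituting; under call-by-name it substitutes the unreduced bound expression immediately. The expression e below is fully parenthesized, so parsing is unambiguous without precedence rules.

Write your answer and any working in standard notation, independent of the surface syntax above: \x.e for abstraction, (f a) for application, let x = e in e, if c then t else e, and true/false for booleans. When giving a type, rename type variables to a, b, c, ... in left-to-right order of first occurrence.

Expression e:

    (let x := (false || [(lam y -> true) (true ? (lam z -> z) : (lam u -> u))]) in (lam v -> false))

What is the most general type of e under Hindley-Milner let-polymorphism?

Derivation:
  unify Bool ~ Bool
\y._ : a -> Bool
  unify Bool ~ Bool
z : b
\z._ : b -> b
u : c
\u._ : c -> c
  unify b -> b ~ c -> c
  unify b ~ c
  unify c ~ c
  unify a -> Bool ~ (c -> c) -> d
  unify a ~ c -> c
  unify Bool ~ d
_ _ : Bool
  unify Bool ~ Bool
let x : Bool
\v._ : e -> Bool

Answer: a -> Bool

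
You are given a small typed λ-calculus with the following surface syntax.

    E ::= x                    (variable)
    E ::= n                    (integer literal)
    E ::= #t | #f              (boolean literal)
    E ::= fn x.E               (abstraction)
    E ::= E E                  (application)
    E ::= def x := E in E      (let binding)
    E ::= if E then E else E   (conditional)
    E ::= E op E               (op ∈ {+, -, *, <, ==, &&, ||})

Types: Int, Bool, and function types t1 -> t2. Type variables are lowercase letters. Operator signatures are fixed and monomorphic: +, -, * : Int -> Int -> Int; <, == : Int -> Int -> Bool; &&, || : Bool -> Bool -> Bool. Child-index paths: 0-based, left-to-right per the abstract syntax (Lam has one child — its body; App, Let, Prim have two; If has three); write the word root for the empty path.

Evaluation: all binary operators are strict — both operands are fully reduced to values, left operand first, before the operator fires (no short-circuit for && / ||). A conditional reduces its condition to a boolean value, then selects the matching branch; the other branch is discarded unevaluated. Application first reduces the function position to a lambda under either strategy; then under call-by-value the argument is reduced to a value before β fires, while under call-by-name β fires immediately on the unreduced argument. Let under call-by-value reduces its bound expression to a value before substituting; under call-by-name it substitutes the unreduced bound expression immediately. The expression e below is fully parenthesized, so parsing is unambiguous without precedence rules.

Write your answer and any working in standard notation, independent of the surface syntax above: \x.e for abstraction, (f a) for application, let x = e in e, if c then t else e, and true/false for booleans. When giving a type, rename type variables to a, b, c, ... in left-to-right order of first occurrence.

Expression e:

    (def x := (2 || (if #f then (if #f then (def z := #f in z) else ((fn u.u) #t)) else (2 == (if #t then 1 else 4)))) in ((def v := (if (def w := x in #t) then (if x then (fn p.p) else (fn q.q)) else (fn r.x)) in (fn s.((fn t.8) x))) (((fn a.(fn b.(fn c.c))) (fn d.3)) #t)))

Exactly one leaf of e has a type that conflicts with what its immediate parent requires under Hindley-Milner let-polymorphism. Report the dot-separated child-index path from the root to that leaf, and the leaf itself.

Answer: 0.0 : 2

Working:
  unify Int ~ Bool
  FAIL: mismatch Int ~ Bool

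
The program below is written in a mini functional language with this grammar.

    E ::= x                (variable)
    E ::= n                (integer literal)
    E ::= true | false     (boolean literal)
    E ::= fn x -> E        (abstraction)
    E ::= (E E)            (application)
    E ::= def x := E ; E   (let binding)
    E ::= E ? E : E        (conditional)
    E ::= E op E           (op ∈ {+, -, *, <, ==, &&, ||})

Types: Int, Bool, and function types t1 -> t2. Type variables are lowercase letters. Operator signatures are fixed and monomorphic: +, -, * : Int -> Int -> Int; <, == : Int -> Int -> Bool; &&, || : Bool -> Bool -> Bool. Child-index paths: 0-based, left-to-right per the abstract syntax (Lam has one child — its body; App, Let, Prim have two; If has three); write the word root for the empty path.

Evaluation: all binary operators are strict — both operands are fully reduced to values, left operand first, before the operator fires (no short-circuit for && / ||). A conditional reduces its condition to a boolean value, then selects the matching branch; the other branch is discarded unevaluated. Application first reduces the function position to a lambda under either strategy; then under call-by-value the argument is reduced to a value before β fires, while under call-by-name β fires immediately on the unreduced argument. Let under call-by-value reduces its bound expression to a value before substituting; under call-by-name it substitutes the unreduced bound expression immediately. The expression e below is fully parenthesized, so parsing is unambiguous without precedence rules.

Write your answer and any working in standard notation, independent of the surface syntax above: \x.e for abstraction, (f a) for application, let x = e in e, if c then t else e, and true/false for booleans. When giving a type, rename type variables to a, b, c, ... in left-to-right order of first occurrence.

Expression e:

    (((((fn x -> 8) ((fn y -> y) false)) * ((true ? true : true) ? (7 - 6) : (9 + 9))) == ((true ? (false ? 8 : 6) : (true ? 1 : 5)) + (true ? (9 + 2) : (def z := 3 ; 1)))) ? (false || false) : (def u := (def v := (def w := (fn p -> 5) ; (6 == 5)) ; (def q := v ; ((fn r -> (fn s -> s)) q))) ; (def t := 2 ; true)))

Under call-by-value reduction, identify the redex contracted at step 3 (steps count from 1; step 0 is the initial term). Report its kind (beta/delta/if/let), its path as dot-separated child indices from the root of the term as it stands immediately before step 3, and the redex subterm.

Derivation:
step 0: (if ((((\x.8) ((\y.y) false)) * (if (if true then true else true) then (7 - 6) else (9 + 9))) == ((if true then (if false then 8 else 6) else (if true then 1 else 5)) + (if true then (9 + 2) else (let z = 3 in 1)))) then (false || false) else (let u = (let v = (let w = (\p.5) in (6 == 5)) in (let q = v in ((\r.(\s.s)) q))) in (let t = 2 in true)))
step 1: [beta@0.0.0.1] (if ((((\x.8) false) * (if (if true then true else true) then (7 - 6) else (9 + 9))) == ((if true then (if false then 8 else 6) else (if true then 1 else 5)) + (if true then (9 + 2) else (let z = 3 in 1)))) then (false || false) else (let u = (let v = (let w = (\p.5) in (6 == 5)) in (let q = v in ((\r.(\s.s)) q))) in (let t = 2 in true)))
step 2: [beta@0.0.0] (if ((8 * (if (if true then true else true) then (7 - 6) else (9 + 9))) == ((if true then (if false then 8 else 6) else (if true then 1 else 5)) + (if true then (9 + 2) else (let z = 3 in 1)))) then (false || false) else (let u = (let v = (let w = (\p.5) in (6 == 5)) in (let q = v in ((\r.(\s.s)) q))) in (let t = 2 in true)))
step 3: [if@0.0.1.0] (if ((8 * (if true then (7 - 6) else (9 + 9))) == ((if true then (if false then 8 else 6) else (if true then 1 else 5)) + (if true then (9 + 2) else (let z = 3 in 1)))) then (false || false) else (let u = (let v = (let w = (\p.5) in (6 == 5)) in (let q = v in ((\r.(\s.s)) q))) in (let t = 2 in true)))

Answer: if at 0.0.1.0 : (if true then true else true)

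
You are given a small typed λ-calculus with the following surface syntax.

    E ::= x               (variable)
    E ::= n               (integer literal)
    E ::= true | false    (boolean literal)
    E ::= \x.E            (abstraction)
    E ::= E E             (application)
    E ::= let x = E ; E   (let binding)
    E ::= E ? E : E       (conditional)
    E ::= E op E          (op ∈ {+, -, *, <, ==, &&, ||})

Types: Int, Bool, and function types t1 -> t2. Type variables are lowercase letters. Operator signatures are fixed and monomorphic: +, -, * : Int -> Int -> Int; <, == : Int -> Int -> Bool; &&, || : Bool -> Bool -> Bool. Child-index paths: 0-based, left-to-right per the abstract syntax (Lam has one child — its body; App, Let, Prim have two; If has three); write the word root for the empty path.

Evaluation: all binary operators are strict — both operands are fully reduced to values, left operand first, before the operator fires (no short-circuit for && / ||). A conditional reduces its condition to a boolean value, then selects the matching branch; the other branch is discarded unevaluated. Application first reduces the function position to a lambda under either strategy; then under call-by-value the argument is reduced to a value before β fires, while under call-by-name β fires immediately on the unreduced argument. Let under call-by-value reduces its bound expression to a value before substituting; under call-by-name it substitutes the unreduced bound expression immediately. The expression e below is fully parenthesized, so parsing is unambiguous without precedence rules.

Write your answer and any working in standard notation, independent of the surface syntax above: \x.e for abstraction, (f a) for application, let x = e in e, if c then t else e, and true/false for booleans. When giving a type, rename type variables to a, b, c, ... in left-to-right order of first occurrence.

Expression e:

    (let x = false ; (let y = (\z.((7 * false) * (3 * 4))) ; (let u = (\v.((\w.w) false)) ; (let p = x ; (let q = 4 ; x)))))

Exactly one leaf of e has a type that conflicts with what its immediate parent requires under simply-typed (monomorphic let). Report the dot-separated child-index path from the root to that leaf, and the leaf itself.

Working:
let x : Bool
  unify Int ~ Int
  unify Bool ~ Int
  FAIL: mismatch Bool ~ Int

Answer: 1.0.0.0.1 : false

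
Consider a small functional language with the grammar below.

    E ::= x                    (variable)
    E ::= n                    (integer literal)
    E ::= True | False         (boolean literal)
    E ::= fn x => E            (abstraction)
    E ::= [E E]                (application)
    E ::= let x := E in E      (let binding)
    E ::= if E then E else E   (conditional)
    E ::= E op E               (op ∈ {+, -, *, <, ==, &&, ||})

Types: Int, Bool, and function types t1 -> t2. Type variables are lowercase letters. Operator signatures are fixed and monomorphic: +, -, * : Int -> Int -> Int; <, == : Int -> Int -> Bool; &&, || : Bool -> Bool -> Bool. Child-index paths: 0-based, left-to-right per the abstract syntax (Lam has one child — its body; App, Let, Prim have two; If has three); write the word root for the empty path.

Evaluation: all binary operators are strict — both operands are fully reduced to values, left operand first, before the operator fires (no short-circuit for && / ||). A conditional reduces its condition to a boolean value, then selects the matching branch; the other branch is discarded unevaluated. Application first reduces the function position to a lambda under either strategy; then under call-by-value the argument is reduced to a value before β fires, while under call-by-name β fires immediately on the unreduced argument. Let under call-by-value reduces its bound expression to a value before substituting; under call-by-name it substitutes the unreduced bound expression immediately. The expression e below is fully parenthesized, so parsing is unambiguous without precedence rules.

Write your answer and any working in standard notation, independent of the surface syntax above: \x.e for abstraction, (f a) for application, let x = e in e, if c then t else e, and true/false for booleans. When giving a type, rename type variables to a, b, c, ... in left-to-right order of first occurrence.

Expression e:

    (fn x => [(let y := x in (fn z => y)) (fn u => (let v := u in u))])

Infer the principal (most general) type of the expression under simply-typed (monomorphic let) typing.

Answer: a -> a

Trace:
x : a
let y : a
y : a
\z._ : b -> a
u : c
let v : c
u : c
\u._ : c -> c
  unify b -> a ~ (c -> c) -> d
  unify b ~ c -> c
  unify a ~ d
_ _ : d
\x._ : d -> d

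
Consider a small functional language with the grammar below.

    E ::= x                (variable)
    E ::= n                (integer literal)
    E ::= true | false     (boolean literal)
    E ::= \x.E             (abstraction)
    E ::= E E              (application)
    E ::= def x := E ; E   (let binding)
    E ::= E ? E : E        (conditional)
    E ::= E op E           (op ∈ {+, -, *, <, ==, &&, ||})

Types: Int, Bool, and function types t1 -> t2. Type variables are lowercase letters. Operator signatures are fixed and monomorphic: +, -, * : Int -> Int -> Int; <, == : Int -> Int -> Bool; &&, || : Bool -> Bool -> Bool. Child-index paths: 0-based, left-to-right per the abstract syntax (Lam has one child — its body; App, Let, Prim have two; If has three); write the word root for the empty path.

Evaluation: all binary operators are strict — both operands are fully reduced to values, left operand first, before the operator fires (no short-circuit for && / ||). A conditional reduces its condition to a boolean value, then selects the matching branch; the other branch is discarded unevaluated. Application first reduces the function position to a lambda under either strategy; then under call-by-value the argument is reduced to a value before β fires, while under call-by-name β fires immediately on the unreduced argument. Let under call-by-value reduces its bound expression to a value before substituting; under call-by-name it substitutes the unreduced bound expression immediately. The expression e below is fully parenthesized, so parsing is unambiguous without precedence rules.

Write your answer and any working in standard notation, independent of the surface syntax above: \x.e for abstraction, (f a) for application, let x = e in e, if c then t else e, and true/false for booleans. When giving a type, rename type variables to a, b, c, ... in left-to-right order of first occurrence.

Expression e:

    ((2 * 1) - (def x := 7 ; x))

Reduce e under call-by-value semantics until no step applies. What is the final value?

Answer: -5

Derivation:
step 0: ((2 * 1) - (let x = 7 in x))
step 1: [delta@0] (2 - (let x = 7 in x))
step 2: [let@1] (2 - 7)
step 3: [delta@root] -5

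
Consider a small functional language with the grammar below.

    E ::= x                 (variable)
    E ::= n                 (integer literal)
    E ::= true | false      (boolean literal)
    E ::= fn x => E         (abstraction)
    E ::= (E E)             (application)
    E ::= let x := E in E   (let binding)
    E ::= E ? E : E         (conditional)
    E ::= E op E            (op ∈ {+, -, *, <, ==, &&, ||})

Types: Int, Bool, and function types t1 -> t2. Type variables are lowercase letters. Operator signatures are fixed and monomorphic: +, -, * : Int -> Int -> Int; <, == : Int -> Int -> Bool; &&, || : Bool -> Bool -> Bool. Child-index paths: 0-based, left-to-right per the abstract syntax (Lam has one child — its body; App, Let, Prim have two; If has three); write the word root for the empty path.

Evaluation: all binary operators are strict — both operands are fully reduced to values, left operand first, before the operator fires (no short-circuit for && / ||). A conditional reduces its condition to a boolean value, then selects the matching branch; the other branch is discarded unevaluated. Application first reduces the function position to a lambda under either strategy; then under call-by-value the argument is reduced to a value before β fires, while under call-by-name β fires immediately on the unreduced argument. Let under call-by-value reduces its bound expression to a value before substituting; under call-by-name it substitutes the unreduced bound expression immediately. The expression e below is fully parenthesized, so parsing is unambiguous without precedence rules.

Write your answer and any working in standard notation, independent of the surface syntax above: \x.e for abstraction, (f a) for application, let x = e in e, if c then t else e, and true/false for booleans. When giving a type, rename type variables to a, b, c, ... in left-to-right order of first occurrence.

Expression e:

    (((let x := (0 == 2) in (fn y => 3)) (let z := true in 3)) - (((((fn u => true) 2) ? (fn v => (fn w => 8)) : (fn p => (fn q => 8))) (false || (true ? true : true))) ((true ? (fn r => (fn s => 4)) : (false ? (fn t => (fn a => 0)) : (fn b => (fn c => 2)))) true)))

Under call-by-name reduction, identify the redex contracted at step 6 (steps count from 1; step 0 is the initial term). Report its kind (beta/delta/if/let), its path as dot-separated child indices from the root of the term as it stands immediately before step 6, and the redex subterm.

Trace:
step 0: (((let x = (0 == 2) in (\y.3)) (let z = true in 3)) - (((if ((\u.true) 2) then (\v.(\w.8)) else (\p.(\q.8))) (false || (if true then true else true))) ((if true then (\r.(\s.4)) else (if false then (\t.(\a.0)) else (\b.(\c.2)))) true)))
step 1: [let@0.0] (((\y.3) (let z = true in 3)) - (((if ((\u.true) 2) then (\v.(\w.8)) else (\p.(\q.8))) (false || (if true then true else true))) ((if true then (\r.(\s.4)) else (if false then (\t.(\a.0)) else (\b.(\c.2)))) true)))
step 2: [beta@0] (3 - (((if ((\u.true) 2) then (\v.(\w.8)) else (\p.(\q.8))) (false || (if true then true else true))) ((if true then (\r.(\s.4)) else (if false then (\t.(\a.0)) else (\b.(\c.2)))) true)))
step 3: [beta@1.0.0.0] (3 - (((if true then (\v.(\w.8)) else (\p.(\q.8))) (false || (if true then true else true))) ((if true then (\r.(\s.4)) else (if false then (\t.(\a.0)) else (\b.(\c.2)))) true)))
step 4: [if@1.0.0] (3 - (((\v.(\w.8)) (false || (if true then true else true))) ((if true then (\r.(\s.4)) else (if false then (\t.(\a.0)) else (\b.(\c.2)))) true)))
step 5: [beta@1.0] (3 - ((\w.8) ((if true then (\r.(\s.4)) else (if false then (\t.(\a.0)) else (\b.(\c.2)))) true)))
step 6: [beta@1] (3 - 8)

Answer: beta at 1 : ((\w.8) ((if true then (\r.(\s.4)) else (if false then (\t.(\a.0)) else (\b.(\c.2)))) true))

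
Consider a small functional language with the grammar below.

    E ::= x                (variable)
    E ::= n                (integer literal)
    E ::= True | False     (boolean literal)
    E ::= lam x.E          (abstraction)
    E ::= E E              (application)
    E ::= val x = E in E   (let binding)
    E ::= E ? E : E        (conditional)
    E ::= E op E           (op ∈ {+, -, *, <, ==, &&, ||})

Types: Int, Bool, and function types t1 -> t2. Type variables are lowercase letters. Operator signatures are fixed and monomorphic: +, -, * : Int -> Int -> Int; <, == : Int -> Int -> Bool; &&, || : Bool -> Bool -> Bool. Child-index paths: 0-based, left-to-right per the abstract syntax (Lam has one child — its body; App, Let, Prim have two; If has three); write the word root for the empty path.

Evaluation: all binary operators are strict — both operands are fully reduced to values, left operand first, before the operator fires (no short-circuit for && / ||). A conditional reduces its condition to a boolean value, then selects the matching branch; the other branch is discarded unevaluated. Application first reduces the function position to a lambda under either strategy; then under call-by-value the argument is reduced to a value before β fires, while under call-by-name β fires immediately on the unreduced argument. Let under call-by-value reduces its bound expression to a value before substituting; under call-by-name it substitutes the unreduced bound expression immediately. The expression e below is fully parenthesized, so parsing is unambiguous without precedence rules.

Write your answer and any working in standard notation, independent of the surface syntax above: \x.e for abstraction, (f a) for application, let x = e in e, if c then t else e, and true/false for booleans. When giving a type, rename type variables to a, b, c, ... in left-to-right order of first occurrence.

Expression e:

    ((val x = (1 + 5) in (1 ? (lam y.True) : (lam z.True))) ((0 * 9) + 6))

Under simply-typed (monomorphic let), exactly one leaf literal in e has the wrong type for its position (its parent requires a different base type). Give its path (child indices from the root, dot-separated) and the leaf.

Derivation:
  unify Int ~ Int
  unify Int ~ Int
let x : Int
  unify Int ~ Bool
  FAIL: mismatch Int ~ Bool

Answer: 0.1.0 : 1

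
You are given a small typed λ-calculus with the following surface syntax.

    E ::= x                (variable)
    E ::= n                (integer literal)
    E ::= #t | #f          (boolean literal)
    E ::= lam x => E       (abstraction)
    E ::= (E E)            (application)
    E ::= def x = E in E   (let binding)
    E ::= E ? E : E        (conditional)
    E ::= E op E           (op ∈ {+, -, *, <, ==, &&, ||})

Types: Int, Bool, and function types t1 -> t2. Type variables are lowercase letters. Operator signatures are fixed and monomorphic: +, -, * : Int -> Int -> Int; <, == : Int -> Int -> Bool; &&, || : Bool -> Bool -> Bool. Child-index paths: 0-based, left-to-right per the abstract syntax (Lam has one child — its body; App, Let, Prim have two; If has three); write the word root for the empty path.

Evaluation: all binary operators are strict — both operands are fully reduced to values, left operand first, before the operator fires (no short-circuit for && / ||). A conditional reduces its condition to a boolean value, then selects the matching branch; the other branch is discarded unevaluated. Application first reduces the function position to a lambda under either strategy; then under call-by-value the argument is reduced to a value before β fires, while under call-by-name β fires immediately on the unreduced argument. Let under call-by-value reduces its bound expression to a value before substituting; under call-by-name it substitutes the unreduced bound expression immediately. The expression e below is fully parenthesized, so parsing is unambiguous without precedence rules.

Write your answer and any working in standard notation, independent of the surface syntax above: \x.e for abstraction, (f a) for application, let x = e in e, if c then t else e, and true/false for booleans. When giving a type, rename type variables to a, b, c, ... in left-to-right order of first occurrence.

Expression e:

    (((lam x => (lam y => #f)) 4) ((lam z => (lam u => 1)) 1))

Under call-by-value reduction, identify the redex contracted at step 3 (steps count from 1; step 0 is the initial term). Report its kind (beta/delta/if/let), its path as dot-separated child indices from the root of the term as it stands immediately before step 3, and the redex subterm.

Answer: beta at root : ((\y.false) (\u.1))

Working:
step 0: (((\x.(\y.false)) 4) ((\z.(\u.1)) 1))
step 1: [beta@0] ((\y.false) ((\z.(\u.1)) 1))
step 2: [beta@1] ((\y.false) (\u.1))
step 3: [beta@root] false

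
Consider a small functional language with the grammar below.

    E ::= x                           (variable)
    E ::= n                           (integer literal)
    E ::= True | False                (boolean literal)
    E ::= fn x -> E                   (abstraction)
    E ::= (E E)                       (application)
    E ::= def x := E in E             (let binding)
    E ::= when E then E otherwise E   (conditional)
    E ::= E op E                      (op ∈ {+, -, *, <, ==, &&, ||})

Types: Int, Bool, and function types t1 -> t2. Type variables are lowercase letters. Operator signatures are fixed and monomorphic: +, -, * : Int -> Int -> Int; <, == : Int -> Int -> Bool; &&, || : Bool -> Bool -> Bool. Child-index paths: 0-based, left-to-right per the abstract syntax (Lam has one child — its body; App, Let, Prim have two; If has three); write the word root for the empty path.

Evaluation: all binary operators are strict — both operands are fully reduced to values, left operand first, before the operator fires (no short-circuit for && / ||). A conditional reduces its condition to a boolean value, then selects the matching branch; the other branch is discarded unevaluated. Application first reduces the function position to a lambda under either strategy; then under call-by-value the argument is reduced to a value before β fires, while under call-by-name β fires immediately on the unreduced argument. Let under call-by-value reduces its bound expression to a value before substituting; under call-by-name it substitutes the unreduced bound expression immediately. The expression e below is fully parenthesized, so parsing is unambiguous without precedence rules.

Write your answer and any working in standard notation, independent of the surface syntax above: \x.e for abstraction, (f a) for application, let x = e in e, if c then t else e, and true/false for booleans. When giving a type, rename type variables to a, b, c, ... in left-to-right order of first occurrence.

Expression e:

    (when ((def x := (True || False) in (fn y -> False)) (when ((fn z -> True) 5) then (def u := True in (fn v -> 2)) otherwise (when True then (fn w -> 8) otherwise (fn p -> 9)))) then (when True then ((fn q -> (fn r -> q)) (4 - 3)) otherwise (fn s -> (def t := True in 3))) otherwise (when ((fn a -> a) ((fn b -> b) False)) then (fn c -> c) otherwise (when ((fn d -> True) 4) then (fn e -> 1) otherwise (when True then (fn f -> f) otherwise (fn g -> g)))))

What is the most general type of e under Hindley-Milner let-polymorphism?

Trace:
  unify Bool ~ Bool
  unify Bool ~ Bool
let x : Bool
\y._ : a -> Bool
\z._ : b -> Bool
  unify b -> Bool ~ Int -> c
  unify b ~ Int
  unify Bool ~ c
_ _ : Bool
  unify Bool ~ Bool
let u : Bool
\v._ : d -> Int
  unify Bool ~ Bool
\w._ : e -> Int
\p._ : f -> Int
  unify e -> Int ~ f -> Int
  unify e ~ f
  unify Int ~ Int
  unify d -> Int ~ f -> Int
  unify d ~ f
  unify Int ~ Int
  unify a -> Bool ~ (f -> Int) -> g
  unify a ~ f -> Int
  unify Bool ~ g
_ _ : Bool
  unify Bool ~ Bool
  unify Bool ~ Bool
q : h
\r._ : i -> h
\q._ : h -> i -> h
  unify Int ~ Int
  unify Int ~ Int
  unify h -> i -> h ~ Int -> j
  unify h ~ Int
  unify i -> Int ~ j
_ _ : i -> Int
let t : Bool
\s._ : k -> Int
  unify i -> Int ~ k -> Int
  unify i ~ k
  unify Int ~ Int
a : l
\a._ : l -> l
b : m
\b._ : m -> m
  unify m -> m ~ Bool -> n
  unify m ~ Bool
  unify Bool ~ n
_ _ : Bool
  unify l -> l ~ Bool -> o
  unify l ~ Bool
  unify Bool ~ o
_ _ : Bool
  unify Bool ~ Bool
c : p
\c._ : p -> p
\d._ : q -> Bool
  unify q -> Bool ~ Int -> r
  unify q ~ Int
  unify Bool ~ r
_ _ : Bool
  unify Bool ~ Bool
\e._ : s -> Int
  unify Bool ~ Bool
f : t
\f._ : t -> t
g : u
\g._ : u -> u
  unify t -> t ~ u -> u
  unify t ~ u
  unify u ~ u
  unify s -> Int ~ u -> u
  unify s ~ u
  unify Int ~ u
  unify p -> p ~ Int -> Int
  unify p ~ Int
  unify Int ~ Int
  unify k -> Int ~ Int -> Int
  unify k ~ Int
  unify Int ~ Int

Answer: Int -> Int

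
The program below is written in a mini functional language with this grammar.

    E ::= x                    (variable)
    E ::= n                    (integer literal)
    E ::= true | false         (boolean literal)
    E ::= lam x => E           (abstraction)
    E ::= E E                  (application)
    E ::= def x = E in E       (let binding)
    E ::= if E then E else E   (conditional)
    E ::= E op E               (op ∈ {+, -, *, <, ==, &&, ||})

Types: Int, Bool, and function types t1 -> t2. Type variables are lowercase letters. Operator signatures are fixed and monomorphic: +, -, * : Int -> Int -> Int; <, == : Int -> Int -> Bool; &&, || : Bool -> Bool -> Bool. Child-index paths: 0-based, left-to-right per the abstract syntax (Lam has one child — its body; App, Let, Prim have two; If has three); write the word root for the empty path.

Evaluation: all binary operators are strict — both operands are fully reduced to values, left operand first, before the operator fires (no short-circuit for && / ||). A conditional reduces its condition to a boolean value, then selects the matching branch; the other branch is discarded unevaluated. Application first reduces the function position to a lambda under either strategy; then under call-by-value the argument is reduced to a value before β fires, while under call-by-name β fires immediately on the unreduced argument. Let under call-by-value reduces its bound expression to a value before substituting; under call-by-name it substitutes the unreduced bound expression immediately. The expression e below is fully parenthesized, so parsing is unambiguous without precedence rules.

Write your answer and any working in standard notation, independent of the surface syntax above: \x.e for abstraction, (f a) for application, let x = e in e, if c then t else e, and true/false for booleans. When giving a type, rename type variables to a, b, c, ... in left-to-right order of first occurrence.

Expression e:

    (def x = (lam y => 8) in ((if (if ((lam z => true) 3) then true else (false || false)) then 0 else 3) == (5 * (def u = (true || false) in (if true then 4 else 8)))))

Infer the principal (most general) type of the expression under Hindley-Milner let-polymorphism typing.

Answer: Bool

Working:
\y._ : a -> Int
let x : forall. a -> Int
\z._ : b -> Bool
  unify b -> Bool ~ Int -> c
  unify b ~ Int
  unify Bool ~ c
_ _ : Bool
  unify Bool ~ Bool
  unify Bool ~ Bool
  unify Bool ~ Bool
  unify Bool ~ Bool
  unify Bool ~ Bool
  unify Int ~ Int
  unify Int ~ Int
  unify Int ~ Int
  unify Bool ~ Bool
  unify Bool ~ Bool
let u : Bool
  unify Bool ~ Bool
  unify Int ~ Int
  unify Int ~ Int
  unify Int ~ Int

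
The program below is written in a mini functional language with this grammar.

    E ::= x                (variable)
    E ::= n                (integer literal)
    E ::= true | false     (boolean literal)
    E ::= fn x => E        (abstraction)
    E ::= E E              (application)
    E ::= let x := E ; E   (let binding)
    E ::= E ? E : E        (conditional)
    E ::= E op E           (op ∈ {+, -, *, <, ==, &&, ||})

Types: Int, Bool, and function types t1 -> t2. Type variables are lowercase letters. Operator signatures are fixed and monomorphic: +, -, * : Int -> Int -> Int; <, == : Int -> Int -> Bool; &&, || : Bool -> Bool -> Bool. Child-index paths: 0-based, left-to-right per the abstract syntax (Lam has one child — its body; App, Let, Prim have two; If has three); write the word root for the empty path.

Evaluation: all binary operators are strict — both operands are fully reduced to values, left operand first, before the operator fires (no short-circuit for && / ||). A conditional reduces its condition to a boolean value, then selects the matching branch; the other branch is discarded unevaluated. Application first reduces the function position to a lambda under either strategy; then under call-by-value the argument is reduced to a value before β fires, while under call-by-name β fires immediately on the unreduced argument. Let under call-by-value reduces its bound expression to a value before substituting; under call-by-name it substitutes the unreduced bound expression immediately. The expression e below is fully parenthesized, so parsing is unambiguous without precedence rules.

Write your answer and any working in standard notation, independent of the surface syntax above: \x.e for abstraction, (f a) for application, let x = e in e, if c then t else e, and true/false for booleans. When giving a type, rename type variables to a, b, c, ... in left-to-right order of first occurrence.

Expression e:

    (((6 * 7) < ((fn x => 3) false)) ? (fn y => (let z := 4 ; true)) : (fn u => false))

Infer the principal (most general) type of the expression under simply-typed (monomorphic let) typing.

Answer: a -> Bool

Trace:
  unify Int ~ Int
  unify Int ~ Int
  unify Int ~ Int
\x._ : a -> Int
  unify a -> Int ~ Bool -> b
  unify a ~ Bool
  unify Int ~ b
_ _ : Int
  unify Int ~ Int
  unify Bool ~ Bool
let z : Int
\y._ : c -> Bool
\u._ : d -> Bool
  unify c -> Bool ~ d -> Bool
  unify c ~ d
  unify Bool ~ Bool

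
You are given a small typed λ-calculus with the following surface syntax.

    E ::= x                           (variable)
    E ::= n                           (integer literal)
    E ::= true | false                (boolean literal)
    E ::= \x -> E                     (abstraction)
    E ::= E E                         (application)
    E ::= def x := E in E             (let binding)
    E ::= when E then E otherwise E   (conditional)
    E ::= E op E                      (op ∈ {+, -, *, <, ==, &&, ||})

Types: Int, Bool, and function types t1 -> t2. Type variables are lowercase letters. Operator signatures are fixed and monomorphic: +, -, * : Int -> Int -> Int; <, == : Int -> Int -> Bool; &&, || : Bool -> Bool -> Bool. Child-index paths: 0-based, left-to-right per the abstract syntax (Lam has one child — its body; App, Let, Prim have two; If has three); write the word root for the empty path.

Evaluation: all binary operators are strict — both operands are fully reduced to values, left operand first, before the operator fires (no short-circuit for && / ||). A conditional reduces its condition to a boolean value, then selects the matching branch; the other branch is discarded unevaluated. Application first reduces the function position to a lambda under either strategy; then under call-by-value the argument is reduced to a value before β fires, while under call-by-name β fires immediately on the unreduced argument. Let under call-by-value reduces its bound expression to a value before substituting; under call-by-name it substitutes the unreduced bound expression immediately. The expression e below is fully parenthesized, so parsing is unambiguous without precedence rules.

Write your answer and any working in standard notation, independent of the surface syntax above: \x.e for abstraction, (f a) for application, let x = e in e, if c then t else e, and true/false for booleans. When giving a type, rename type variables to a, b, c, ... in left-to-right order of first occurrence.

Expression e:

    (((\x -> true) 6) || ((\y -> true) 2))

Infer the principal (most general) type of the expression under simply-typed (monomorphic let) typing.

Answer: Bool

Derivation:
\x._ : a -> Bool
  unify a -> Bool ~ Int -> b
  unify a ~ Int
  unify Bool ~ b
_ _ : Bool
  unify Bool ~ Bool
\y._ : c -> Bool
  unify c -> Bool ~ Int -> d
  unify c ~ Int
  unify Bool ~ d
_ _ : Bool
  unify Bool ~ Bool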